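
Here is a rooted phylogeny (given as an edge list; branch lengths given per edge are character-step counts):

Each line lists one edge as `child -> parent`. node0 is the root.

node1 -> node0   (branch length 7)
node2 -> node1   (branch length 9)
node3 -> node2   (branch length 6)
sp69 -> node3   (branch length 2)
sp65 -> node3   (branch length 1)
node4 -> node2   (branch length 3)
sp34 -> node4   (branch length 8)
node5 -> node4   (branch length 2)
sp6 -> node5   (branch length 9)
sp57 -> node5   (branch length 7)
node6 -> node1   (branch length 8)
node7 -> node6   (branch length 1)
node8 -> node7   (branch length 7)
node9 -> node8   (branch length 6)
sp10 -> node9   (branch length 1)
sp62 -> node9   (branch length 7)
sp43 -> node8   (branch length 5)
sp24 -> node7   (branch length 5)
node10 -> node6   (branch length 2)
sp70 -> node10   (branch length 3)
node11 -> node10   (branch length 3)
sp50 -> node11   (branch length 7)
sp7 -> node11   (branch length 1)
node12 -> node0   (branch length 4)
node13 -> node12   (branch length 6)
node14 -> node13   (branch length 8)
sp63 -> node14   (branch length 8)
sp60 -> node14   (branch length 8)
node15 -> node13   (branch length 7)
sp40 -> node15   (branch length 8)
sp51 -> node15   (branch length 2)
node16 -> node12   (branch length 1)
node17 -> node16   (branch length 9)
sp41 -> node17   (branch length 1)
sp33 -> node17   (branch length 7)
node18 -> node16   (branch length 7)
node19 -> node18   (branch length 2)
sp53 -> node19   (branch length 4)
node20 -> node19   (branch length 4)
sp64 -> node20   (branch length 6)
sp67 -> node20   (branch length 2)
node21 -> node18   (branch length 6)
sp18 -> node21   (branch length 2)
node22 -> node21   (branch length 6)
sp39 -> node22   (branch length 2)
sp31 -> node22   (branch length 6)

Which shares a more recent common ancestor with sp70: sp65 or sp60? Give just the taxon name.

sp65

The MRCA of sp70 and sp65 subtends (((sp69,sp65),(sp34,(sp6,sp57))),((((sp10,sp62),sp43),sp24),(sp70,(sp50,sp7)))) (12 taxa).
The MRCA of sp70 and sp60 is the root, subtending the entire tree (24 taxa).
The first is nested inside the second, so sp70 shares a more recent common ancestor with sp65.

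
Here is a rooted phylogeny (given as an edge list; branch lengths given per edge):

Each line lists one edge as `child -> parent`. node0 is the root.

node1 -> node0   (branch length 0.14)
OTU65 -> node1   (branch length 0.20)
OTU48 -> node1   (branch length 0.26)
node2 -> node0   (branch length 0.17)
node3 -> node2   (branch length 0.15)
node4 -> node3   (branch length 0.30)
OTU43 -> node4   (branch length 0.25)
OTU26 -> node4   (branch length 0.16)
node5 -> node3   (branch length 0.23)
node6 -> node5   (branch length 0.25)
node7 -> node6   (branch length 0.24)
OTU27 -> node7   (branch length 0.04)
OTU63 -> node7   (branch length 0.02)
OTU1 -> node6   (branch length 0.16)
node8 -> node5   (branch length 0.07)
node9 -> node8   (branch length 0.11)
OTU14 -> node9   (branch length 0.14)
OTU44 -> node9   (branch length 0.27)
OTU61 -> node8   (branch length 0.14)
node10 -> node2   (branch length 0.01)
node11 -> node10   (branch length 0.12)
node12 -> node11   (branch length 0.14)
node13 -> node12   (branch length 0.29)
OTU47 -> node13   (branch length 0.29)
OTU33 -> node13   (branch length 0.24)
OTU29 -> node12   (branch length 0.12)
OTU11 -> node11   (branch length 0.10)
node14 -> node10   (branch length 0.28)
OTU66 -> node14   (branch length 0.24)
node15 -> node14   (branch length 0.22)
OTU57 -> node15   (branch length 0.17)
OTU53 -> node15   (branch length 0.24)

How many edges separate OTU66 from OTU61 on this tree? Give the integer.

The MRCA of OTU66 and OTU61 is the node subtending (((OTU43,OTU26),(((OTU27,OTU63),OTU1),((OTU14,OTU44),OTU61))),((((OTU47,OTU33),OTU29),OTU11),(OTU66,(OTU57,OTU53)))).
From OTU66 up to that node: 3 branches. From OTU61 up to the same node: 4 branches. Total: 3 + 4 = 7.

7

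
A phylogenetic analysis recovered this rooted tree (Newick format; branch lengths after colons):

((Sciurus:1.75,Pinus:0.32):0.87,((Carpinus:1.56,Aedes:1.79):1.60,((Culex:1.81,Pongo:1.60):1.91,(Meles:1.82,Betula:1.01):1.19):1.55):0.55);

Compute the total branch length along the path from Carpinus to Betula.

6.91

The path runs Carpinus → … → MRCA → … → Betula; the MRCA is the node subtending ((Carpinus,Aedes),((Culex,Pongo),(Meles,Betula))).
Branch lengths along that path: 1.56 + 1.60 + 1.55 + 1.19 + 1.01 = 6.91.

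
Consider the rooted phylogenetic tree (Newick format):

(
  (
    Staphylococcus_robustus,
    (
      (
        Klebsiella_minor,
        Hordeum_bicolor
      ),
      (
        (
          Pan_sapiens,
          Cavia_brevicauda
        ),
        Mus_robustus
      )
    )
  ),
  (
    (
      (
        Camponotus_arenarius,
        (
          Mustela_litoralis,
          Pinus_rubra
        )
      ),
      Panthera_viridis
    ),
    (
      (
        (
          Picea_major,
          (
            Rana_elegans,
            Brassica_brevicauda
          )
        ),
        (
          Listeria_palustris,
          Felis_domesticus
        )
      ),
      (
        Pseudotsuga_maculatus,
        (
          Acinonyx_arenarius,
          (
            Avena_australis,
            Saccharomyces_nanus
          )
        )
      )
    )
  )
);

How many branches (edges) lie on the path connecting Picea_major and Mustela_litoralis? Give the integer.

8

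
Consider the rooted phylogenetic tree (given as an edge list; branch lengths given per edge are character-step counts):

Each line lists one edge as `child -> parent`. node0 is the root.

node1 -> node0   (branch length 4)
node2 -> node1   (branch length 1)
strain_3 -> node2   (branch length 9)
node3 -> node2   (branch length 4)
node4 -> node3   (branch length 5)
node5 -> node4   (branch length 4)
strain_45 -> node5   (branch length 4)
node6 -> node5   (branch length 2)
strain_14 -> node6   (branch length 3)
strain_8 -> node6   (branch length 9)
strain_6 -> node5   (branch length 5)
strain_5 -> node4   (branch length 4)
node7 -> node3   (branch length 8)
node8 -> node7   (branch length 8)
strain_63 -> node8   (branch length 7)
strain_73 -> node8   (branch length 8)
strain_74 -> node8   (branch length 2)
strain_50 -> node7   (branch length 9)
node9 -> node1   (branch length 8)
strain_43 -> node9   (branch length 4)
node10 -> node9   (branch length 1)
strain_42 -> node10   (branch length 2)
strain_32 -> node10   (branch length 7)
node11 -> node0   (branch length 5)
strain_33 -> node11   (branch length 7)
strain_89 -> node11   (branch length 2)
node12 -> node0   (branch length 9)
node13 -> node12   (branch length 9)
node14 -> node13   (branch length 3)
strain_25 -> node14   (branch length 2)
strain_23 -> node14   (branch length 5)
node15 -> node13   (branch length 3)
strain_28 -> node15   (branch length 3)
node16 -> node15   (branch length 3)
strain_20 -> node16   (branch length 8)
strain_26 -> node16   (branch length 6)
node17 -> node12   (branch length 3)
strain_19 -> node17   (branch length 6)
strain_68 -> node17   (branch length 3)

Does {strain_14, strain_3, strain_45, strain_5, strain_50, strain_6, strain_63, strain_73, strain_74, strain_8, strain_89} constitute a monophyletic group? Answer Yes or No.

No

The MRCA of the listed taxa is the root, so the smallest clade containing them is the whole tree.
That clade also contains strain_19, strain_20, strain_23, strain_25, strain_26, strain_28, strain_32, strain_33, strain_42, strain_43, strain_68, which are not in the proposed group, so the group is not monophyletic.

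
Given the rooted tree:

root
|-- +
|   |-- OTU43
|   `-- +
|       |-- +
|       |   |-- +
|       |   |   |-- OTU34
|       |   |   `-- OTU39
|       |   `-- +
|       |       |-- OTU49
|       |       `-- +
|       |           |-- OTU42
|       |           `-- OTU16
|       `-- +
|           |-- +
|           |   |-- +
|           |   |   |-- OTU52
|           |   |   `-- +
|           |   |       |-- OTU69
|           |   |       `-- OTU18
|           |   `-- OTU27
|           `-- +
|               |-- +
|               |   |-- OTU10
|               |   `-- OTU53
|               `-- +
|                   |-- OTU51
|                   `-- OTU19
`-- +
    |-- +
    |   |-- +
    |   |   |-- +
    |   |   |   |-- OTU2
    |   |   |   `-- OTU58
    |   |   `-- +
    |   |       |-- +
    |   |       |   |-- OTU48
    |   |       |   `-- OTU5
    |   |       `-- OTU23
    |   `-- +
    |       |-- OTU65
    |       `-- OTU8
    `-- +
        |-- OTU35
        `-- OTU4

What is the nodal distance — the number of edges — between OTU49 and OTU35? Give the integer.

The MRCA of OTU49 and OTU35 is the root of the tree.
From OTU49 up to that node: 5 branches. From OTU35 up to the same node: 3 branches. Total: 5 + 3 = 8.

8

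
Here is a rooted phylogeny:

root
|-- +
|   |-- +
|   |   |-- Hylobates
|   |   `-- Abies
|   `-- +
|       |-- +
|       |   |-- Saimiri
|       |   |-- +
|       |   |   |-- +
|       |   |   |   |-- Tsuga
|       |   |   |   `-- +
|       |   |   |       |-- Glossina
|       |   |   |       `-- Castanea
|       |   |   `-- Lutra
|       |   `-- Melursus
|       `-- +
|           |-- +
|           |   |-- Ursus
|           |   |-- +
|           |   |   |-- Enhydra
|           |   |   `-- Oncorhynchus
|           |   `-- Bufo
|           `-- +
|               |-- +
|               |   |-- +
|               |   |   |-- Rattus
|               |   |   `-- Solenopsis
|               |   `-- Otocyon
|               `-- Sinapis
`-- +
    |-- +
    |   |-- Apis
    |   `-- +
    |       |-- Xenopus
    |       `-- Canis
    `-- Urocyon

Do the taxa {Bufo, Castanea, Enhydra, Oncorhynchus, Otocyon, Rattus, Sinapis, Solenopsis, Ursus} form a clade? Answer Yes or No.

No

The MRCA of the listed taxa subtends ((Saimiri,((Tsuga,(Glossina,Castanea)),Lutra),Melursus),((Ursus,(Enhydra,Oncorhynchus),Bufo),(((Rattus,Solenopsis),Otocyon),Sinapis))).
That clade also contains Glossina, Lutra, Melursus, Saimiri, Tsuga, which are not in the proposed group, so the group is not monophyletic.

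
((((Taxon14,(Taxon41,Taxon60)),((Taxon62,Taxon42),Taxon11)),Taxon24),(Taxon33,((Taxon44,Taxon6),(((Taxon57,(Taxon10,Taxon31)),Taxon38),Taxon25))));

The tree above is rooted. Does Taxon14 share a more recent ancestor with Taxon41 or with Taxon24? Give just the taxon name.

Taxon41

The MRCA of Taxon14 and Taxon41 subtends (Taxon14,(Taxon41,Taxon60)) (3 taxa).
The MRCA of Taxon14 and Taxon24 subtends (((Taxon14,(Taxon41,Taxon60)),((Taxon62,Taxon42),Taxon11)),Taxon24) (7 taxa).
The first is nested inside the second, so Taxon14 shares a more recent common ancestor with Taxon41.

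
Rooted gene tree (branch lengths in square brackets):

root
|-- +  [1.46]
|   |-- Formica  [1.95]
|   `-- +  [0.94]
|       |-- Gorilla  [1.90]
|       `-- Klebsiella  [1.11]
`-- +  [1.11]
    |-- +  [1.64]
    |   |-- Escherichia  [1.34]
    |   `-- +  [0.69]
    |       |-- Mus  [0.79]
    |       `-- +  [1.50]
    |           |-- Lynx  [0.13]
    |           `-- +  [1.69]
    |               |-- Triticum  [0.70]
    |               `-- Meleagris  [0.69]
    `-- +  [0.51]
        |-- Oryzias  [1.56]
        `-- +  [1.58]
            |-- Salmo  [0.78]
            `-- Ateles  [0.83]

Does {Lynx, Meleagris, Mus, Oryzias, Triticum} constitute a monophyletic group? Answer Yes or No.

The MRCA of the listed taxa subtends ((Escherichia,(Mus,(Lynx,(Triticum,Meleagris)))),(Oryzias,(Salmo,Ateles))).
That clade also contains Ateles, Escherichia, Salmo, which are not in the proposed group, so the group is not monophyletic.

No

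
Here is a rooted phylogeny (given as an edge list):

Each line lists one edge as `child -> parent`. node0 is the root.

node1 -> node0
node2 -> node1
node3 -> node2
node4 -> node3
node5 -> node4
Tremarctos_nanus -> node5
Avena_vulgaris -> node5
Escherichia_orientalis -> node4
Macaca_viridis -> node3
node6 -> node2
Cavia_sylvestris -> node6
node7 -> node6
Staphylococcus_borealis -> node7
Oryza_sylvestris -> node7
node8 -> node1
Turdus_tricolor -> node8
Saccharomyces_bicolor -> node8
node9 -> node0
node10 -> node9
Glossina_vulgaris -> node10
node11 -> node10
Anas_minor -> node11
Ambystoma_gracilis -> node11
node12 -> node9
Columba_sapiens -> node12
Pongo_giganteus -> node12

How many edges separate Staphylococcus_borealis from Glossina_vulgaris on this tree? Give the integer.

The MRCA of Staphylococcus_borealis and Glossina_vulgaris is the root of the tree.
From Staphylococcus_borealis up to that node: 5 branches. From Glossina_vulgaris up to the same node: 3 branches. Total: 5 + 3 = 8.

8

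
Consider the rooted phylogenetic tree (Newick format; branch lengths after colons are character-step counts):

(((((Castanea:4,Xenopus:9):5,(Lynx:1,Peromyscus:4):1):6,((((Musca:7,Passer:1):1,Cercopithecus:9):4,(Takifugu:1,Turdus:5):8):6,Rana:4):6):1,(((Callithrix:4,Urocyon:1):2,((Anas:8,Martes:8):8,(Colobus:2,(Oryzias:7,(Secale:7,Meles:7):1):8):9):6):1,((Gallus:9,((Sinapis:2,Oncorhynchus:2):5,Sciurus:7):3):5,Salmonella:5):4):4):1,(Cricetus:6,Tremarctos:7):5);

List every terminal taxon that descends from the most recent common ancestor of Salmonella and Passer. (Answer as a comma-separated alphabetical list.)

Tracing Salmonella: it sits inside ((Gallus,((Sinapis,Oncorhynchus),Sciurus)),Salmonella).
Tracing Passer: it sits inside (Musca,Passer).
The smallest clade enclosing both is ((((Castanea,Xenopus),(Lynx,Peromyscus)),((((Musca,Passer),Cercopithecus),(Takifugu,Turdus)),Rana)),(((Callithrix,Urocyon),((Anas,Martes),(Colobus,(Oryzias,(Secale,Meles))))),((Gallus,((Sinapis,Oncorhynchus),Sciurus)),Salmonella))); the answer is its 23 terminal taxa in alphabetical order.

Anas, Callithrix, Castanea, Cercopithecus, Colobus, Gallus, Lynx, Martes, Meles, Musca, Oncorhynchus, Oryzias, Passer, Peromyscus, Rana, Salmonella, Sciurus, Secale, Sinapis, Takifugu, Turdus, Urocyon, Xenopus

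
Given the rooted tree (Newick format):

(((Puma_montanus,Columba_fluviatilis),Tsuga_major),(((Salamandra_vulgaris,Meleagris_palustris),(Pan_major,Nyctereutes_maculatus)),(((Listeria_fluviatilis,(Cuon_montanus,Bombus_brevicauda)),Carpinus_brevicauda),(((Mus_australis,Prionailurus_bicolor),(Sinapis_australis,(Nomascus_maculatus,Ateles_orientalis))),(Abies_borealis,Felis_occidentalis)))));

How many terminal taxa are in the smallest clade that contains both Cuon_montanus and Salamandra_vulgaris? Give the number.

The MRCA of Cuon_montanus and Salamandra_vulgaris is the node subtending (((Salamandra_vulgaris,Meleagris_palustris),(Pan_major,Nyctereutes_maculatus)),(((Listeria_fluviatilis,(Cuon_montanus,Bombus_brevicauda)),Carpinus_brevicauda),(((Mus_australis,Prionailurus_bicolor),(Sinapis_australis,(Nomascus_maculatus,Ateles_orientalis))),(Abies_borealis,Felis_occidentalis)))).
That clade contains 15 terminal taxa: Abies_borealis, Ateles_orientalis, Bombus_brevicauda, Carpinus_brevicauda, Cuon_montanus, Felis_occidentalis, Listeria_fluviatilis, Meleagris_palustris, Mus_australis, Nomascus_maculatus, Nyctereutes_maculatus, Pan_major, Prionailurus_bicolor, Salamandra_vulgaris, Sinapis_australis.

15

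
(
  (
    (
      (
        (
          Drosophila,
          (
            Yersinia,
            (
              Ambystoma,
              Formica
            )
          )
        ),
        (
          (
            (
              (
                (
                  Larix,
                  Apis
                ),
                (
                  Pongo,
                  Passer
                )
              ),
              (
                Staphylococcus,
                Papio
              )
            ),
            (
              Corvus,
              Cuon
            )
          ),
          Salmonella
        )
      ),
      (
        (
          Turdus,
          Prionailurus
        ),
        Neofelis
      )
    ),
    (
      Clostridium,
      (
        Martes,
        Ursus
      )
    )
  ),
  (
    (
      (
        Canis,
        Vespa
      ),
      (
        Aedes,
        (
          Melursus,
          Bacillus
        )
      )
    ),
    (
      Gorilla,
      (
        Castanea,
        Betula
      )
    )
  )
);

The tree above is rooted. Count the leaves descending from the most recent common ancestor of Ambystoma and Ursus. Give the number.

19

The MRCA of Ambystoma and Ursus is the node subtending ((((Drosophila,(Yersinia,(Ambystoma,Formica))),(((((Larix,Apis),(Pongo,Passer)),(Staphylococcus,Papio)),(Corvus,Cuon)),Salmonella)),((Turdus,Prionailurus),Neofelis)),(Clostridium,(Martes,Ursus))).
That clade contains 19 terminal taxa: Ambystoma, Apis, Clostridium, Corvus, Cuon, Drosophila, Formica, Larix, Martes, Neofelis, Papio, Passer, Pongo, Prionailurus, Salmonella, Staphylococcus, Turdus, Ursus, Yersinia.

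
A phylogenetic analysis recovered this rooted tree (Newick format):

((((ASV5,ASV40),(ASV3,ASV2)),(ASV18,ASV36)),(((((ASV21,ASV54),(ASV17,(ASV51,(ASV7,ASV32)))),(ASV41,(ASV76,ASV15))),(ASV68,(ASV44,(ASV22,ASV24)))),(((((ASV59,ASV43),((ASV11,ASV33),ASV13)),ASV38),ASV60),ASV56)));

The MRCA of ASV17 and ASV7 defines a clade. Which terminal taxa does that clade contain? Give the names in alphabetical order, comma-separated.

ASV17, ASV32, ASV51, ASV7

Tracing ASV17: it sits inside (ASV17,(ASV51,(ASV7,ASV32))).
Tracing ASV7: it sits inside (ASV7,ASV32).
The smallest clade enclosing both is (ASV17,(ASV51,(ASV7,ASV32))); the answer is its 4 terminal taxa in alphabetical order.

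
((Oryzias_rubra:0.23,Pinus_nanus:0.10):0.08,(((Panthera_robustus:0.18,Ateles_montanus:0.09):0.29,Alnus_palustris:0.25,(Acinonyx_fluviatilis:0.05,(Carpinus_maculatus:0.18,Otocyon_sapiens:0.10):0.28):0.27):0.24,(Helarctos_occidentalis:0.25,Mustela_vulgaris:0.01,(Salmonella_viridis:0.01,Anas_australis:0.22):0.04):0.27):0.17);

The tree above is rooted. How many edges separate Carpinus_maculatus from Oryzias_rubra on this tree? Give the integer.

The MRCA of Carpinus_maculatus and Oryzias_rubra is the root of the tree.
From Carpinus_maculatus up to that node: 5 branches. From Oryzias_rubra up to the same node: 2 branches. Total: 5 + 2 = 7.

7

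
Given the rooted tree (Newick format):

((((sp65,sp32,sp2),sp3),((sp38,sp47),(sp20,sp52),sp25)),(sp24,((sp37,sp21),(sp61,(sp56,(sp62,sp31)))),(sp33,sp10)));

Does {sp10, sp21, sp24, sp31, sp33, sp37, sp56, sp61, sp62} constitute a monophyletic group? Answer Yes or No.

The most recent common ancestor of these taxa subtends (sp24,((sp37,sp21),(sp61,(sp56,(sp62,sp31)))),(sp33,sp10)).
That clade has exactly 9 tips — every listed taxon and nothing else — so the group is monophyletic.

Yes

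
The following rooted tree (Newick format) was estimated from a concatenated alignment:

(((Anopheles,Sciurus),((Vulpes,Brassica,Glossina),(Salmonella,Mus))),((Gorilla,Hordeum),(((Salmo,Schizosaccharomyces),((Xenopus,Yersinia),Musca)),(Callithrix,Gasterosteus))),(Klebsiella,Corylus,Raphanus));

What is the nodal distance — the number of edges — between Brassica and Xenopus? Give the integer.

10

The MRCA of Brassica and Xenopus is the root of the tree.
From Brassica up to that node: 4 branches. From Xenopus up to the same node: 6 branches. Total: 4 + 6 = 10.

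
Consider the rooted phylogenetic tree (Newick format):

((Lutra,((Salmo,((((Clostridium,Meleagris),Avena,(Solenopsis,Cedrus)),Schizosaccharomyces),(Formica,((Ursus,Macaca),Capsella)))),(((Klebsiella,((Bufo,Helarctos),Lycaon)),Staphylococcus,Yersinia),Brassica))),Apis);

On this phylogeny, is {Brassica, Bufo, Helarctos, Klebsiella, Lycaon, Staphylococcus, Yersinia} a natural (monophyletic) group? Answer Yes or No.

Yes

The most recent common ancestor of these taxa subtends (((Klebsiella,((Bufo,Helarctos),Lycaon)),Staphylococcus,Yersinia),Brassica).
That clade has exactly 7 tips — every listed taxon and nothing else — so the group is monophyletic.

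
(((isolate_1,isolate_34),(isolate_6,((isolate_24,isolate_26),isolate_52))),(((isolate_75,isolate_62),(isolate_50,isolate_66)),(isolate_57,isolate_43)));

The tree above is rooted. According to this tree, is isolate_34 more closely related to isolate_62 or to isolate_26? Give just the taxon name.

The MRCA of isolate_34 and isolate_26 subtends ((isolate_1,isolate_34),(isolate_6,((isolate_24,isolate_26),isolate_52))) (6 taxa).
The MRCA of isolate_34 and isolate_62 is the root, subtending the entire tree (12 taxa).
The first is nested inside the second, so isolate_34 shares a more recent common ancestor with isolate_26.

isolate_26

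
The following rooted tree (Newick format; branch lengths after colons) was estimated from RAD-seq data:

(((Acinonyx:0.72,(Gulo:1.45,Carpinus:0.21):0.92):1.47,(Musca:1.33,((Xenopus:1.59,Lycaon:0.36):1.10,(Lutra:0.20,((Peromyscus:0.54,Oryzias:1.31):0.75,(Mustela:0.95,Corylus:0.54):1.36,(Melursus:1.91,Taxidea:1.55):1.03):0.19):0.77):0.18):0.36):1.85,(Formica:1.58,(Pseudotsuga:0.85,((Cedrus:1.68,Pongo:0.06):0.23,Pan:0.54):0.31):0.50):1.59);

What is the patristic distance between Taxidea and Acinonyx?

The path runs Taxidea → … → MRCA → … → Acinonyx; the MRCA is the node subtending ((Acinonyx,(Gulo,Carpinus)),(Musca,((Xenopus,Lycaon),(Lutra,((Peromyscus,Oryzias),(Mustela,Corylus),(Melursus,Taxidea)))))).
Branch lengths along that path: 1.55 + 1.03 + 0.19 + 0.77 + 0.18 + 0.36 + 1.47 + 0.72 = 6.27.

6.27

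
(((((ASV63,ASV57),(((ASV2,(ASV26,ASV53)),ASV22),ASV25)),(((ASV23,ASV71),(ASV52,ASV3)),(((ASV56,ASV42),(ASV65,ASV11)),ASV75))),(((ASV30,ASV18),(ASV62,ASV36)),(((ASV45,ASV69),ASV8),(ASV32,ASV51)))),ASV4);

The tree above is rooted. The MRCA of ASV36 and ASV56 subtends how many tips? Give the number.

25

The MRCA of ASV36 and ASV56 is the node subtending ((((ASV63,ASV57),(((ASV2,(ASV26,ASV53)),ASV22),ASV25)),(((ASV23,ASV71),(ASV52,ASV3)),(((ASV56,ASV42),(ASV65,ASV11)),ASV75))),(((ASV30,ASV18),(ASV62,ASV36)),(((ASV45,ASV69),ASV8),(ASV32,ASV51)))).
That clade contains 25 terminal taxa: ASV11, ASV18, ASV2, ASV22, ASV23, ASV25, ASV26, ASV3, ASV30, ASV32, ASV36, ASV42, ASV45, ASV51, ASV52, ASV53, ASV56, ASV57, ASV62, ASV63, ASV65, ASV69, ASV71, ASV75, ASV8.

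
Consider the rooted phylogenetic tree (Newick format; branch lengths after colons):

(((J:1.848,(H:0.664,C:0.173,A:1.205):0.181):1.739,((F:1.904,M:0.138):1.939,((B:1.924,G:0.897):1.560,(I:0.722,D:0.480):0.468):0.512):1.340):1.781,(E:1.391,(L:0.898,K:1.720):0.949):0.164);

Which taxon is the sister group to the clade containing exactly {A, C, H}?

J

The clade containing exactly {A, C, H} attaches to the tree at the node subtending (J,(H,C,A)).
The other lineage descending from that same node — the sister group — is the single tip J.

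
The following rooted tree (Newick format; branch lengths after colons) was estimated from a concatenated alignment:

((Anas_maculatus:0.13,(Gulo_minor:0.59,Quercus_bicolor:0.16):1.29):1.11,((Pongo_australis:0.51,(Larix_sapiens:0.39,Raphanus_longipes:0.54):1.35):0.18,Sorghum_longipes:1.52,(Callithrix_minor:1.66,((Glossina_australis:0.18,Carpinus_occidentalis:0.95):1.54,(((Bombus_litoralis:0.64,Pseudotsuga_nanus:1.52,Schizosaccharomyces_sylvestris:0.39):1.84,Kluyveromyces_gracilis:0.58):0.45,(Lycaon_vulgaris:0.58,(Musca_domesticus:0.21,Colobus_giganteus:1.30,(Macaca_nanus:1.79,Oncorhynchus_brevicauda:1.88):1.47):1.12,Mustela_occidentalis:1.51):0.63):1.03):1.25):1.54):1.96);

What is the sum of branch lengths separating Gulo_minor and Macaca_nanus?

13.78

The path runs Gulo_minor → … → MRCA → … → Macaca_nanus; the MRCA is the root of the tree.
Branch lengths along that path: 0.59 + 1.29 + 1.11 + 1.96 + 1.54 + 1.25 + 1.03 + 0.63 + 1.12 + 1.47 + 1.79 = 13.78.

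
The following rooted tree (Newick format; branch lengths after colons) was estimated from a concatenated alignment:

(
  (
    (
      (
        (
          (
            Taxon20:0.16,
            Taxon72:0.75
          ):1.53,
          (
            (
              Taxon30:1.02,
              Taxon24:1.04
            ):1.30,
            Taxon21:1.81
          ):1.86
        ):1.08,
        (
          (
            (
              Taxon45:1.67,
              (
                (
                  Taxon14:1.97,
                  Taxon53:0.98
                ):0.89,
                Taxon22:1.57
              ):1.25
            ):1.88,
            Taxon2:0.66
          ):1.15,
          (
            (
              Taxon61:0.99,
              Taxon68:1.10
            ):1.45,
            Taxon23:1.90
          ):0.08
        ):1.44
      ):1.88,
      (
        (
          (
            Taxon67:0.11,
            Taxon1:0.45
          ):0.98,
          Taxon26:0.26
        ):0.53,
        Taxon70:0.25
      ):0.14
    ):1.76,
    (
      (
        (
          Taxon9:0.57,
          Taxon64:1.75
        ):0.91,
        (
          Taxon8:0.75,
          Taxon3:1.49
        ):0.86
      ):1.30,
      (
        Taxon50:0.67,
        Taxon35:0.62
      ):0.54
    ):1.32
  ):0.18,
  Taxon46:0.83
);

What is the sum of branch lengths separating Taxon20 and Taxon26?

5.58

The path runs Taxon20 → … → MRCA → … → Taxon26; the MRCA is the node subtending ((((Taxon20,Taxon72),((Taxon30,Taxon24),Taxon21)),(((Taxon45,((Taxon14,Taxon53),Taxon22)),Taxon2),((Taxon61,Taxon68),Taxon23))),(((Taxon67,Taxon1),Taxon26),Taxon70)).
Branch lengths along that path: 0.16 + 1.53 + 1.08 + 1.88 + 0.14 + 0.53 + 0.26 = 5.58.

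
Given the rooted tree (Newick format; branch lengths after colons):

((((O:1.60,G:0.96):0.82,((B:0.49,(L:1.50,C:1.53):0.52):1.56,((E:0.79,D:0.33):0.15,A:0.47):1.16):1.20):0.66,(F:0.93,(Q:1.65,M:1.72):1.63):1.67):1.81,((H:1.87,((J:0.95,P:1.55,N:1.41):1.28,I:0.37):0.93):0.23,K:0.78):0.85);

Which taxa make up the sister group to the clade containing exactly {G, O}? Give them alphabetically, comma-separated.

A, B, C, D, E, L

The clade containing exactly {G, O} attaches to the tree at the node subtending ((O,G),((B,(L,C)),((E,D),A))).
The other lineage descending from that same node — the sister group — is ((B,(L,C)),((E,D),A)); its 6 tips in alphabetical order are the answer.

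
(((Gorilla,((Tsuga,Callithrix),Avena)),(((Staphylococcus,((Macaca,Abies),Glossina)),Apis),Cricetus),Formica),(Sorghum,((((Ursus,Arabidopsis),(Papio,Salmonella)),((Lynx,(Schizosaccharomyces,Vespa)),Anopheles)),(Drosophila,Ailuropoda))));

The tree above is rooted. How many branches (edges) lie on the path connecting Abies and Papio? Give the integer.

The MRCA of Abies and Papio is the root of the tree.
From Abies up to that node: 7 branches. From Papio up to the same node: 6 branches. Total: 7 + 6 = 13.

13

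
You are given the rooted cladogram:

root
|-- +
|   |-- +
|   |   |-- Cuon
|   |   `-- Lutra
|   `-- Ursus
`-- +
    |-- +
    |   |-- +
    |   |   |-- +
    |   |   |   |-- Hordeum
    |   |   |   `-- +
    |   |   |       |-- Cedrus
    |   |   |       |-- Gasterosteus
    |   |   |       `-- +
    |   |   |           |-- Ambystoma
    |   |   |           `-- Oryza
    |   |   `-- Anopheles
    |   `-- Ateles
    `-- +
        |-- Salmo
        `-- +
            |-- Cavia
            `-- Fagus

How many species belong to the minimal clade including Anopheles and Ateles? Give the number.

The MRCA of Anopheles and Ateles is the node subtending (((Hordeum,(Cedrus,Gasterosteus,(Ambystoma,Oryza))),Anopheles),Ateles).
That clade contains 7 terminal taxa: Ambystoma, Anopheles, Ateles, Cedrus, Gasterosteus, Hordeum, Oryza.

7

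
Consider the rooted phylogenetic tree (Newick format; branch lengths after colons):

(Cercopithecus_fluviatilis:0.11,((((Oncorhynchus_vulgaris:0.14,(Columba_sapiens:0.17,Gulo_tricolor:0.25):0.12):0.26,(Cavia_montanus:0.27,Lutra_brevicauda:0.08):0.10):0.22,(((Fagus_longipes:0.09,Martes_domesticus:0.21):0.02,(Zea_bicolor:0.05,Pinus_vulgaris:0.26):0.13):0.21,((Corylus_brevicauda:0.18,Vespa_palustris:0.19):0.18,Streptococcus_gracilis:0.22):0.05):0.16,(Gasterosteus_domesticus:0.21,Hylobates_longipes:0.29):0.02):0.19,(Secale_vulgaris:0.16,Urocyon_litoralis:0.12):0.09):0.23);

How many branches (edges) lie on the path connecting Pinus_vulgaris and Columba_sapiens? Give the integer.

8

The MRCA of Pinus_vulgaris and Columba_sapiens is the node subtending (((Oncorhynchus_vulgaris,(Columba_sapiens,Gulo_tricolor)),(Cavia_montanus,Lutra_brevicauda)),(((Fagus_longipes,Martes_domesticus),(Zea_bicolor,Pinus_vulgaris)),((Corylus_brevicauda,Vespa_palustris),Streptococcus_gracilis)),(Gasterosteus_domesticus,Hylobates_longipes)).
From Pinus_vulgaris up to that node: 4 branches. From Columba_sapiens up to the same node: 4 branches. Total: 4 + 4 = 8.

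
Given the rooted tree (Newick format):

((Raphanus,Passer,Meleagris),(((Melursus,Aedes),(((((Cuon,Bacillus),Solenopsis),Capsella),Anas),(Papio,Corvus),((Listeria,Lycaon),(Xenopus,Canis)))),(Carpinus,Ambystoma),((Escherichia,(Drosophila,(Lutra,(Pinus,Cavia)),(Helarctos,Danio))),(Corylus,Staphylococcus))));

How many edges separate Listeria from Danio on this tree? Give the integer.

The MRCA of Listeria and Danio is the node subtending (((Melursus,Aedes),(((((Cuon,Bacillus),Solenopsis),Capsella),Anas),(Papio,Corvus),((Listeria,Lycaon),(Xenopus,Canis)))),(Carpinus,Ambystoma),((Escherichia,(Drosophila,(Lutra,(Pinus,Cavia)),(Helarctos,Danio))),(Corylus,Staphylococcus))).
From Listeria up to that node: 5 branches. From Danio up to the same node: 5 branches. Total: 5 + 5 = 10.

10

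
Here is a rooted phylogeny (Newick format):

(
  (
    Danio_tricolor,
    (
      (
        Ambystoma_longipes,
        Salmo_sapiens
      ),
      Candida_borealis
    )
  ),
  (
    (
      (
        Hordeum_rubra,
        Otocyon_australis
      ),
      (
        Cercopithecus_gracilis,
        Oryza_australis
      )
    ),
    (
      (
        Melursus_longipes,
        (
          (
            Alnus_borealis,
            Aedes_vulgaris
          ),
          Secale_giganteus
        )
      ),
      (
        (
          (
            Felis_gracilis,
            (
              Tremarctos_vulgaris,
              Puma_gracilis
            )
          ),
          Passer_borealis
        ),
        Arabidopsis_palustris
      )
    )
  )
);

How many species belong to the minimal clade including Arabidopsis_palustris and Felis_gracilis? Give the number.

5

The MRCA of Arabidopsis_palustris and Felis_gracilis is the node subtending (((Felis_gracilis,(Tremarctos_vulgaris,Puma_gracilis)),Passer_borealis),Arabidopsis_palustris).
That clade contains 5 terminal taxa: Arabidopsis_palustris, Felis_gracilis, Passer_borealis, Puma_gracilis, Tremarctos_vulgaris.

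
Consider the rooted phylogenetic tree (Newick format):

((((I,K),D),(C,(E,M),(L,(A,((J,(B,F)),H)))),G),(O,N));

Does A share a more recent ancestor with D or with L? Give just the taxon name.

The MRCA of A and L subtends (L,(A,((J,(B,F)),H))) (6 taxa).
The MRCA of A and D subtends (((I,K),D),(C,(E,M),(L,(A,((J,(B,F)),H)))),G) (13 taxa).
The first is nested inside the second, so A shares a more recent common ancestor with L.

L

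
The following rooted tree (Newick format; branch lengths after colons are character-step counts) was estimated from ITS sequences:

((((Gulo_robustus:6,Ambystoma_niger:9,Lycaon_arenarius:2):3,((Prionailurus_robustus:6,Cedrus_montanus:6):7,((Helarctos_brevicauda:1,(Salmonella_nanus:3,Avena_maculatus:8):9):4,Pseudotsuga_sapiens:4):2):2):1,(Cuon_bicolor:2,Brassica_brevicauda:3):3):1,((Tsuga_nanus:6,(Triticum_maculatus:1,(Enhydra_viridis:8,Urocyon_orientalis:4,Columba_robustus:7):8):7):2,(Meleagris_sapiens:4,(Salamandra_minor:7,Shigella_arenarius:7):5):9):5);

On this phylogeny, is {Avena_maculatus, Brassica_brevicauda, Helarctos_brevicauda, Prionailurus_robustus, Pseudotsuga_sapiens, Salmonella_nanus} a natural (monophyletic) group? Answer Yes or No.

The MRCA of the listed taxa subtends (((Gulo_robustus,Ambystoma_niger,Lycaon_arenarius),((Prionailurus_robustus,Cedrus_montanus),((Helarctos_brevicauda,(Salmonella_nanus,Avena_maculatus)),Pseudotsuga_sapiens))),(Cuon_bicolor,Brassica_brevicauda)).
That clade also contains Ambystoma_niger, Cedrus_montanus, Cuon_bicolor, Gulo_robustus, Lycaon_arenarius, which are not in the proposed group, so the group is not monophyletic.

No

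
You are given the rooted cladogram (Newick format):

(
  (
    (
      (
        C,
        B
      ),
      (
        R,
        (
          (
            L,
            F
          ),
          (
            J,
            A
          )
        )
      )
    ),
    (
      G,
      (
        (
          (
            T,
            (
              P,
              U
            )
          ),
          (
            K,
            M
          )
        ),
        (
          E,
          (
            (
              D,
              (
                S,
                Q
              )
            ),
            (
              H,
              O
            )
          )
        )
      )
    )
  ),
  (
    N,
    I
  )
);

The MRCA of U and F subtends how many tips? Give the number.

19

The MRCA of U and F is the node subtending (((C,B),(R,((L,F),(J,A)))),(G,(((T,(P,U)),(K,M)),(E,((D,(S,Q)),(H,O)))))).
That clade contains 19 terminal taxa: A, B, C, D, E, F, G, H, J, K, L, M, O, P, Q, R, S, T, U.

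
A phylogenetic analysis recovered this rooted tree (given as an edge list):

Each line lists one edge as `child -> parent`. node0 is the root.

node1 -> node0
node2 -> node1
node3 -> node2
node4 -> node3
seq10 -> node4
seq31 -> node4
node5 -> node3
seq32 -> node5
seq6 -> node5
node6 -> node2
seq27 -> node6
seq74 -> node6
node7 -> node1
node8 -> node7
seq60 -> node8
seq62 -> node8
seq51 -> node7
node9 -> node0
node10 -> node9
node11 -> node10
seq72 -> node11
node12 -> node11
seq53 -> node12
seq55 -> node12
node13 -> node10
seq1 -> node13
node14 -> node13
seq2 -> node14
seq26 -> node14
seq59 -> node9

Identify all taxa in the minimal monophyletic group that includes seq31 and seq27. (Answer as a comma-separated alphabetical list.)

seq10, seq27, seq31, seq32, seq6, seq74

Tracing seq31: it sits inside (seq10,seq31).
Tracing seq27: it sits inside (seq27,seq74).
The smallest clade enclosing both is (((seq10,seq31),(seq32,seq6)),(seq27,seq74)); the answer is its 6 terminal taxa in alphabetical order.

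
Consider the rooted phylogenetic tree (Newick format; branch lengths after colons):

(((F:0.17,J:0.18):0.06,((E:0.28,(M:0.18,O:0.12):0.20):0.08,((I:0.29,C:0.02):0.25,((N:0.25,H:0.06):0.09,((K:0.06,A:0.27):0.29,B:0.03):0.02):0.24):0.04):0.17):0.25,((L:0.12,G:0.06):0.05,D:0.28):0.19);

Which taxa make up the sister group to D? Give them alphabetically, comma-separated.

G, L

D attaches to the tree at the node subtending ((L,G),D).
The other lineage descending from that same node — the sister group — is (L,G); its 2 tips in alphabetical order are the answer.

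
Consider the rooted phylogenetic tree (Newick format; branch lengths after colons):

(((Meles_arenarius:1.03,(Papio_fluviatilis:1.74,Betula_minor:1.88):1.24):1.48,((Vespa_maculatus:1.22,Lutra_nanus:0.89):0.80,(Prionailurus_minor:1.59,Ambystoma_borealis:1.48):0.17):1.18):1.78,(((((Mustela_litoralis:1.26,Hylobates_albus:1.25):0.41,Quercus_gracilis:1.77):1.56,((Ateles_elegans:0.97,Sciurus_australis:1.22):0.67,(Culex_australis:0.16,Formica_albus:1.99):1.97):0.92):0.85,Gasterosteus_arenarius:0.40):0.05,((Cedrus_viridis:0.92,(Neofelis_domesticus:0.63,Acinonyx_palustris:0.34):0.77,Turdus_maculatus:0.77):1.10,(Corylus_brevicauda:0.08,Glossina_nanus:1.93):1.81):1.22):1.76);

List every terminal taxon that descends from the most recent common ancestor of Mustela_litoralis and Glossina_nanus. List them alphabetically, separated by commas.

Tracing Mustela_litoralis: it sits inside (Mustela_litoralis,Hylobates_albus).
Tracing Glossina_nanus: it sits inside (Corylus_brevicauda,Glossina_nanus).
The smallest clade enclosing both is (((((Mustela_litoralis,Hylobates_albus),Quercus_gracilis),((Ateles_elegans,Sciurus_australis),(Culex_australis,Formica_albus))),Gasterosteus_arenarius),((Cedrus_viridis,(Neofelis_domesticus,Acinonyx_palustris),Turdus_maculatus),(Corylus_brevicauda,Glossina_nanus))); the answer is its 14 terminal taxa in alphabetical order.

Acinonyx_palustris, Ateles_elegans, Cedrus_viridis, Corylus_brevicauda, Culex_australis, Formica_albus, Gasterosteus_arenarius, Glossina_nanus, Hylobates_albus, Mustela_litoralis, Neofelis_domesticus, Quercus_gracilis, Sciurus_australis, Turdus_maculatus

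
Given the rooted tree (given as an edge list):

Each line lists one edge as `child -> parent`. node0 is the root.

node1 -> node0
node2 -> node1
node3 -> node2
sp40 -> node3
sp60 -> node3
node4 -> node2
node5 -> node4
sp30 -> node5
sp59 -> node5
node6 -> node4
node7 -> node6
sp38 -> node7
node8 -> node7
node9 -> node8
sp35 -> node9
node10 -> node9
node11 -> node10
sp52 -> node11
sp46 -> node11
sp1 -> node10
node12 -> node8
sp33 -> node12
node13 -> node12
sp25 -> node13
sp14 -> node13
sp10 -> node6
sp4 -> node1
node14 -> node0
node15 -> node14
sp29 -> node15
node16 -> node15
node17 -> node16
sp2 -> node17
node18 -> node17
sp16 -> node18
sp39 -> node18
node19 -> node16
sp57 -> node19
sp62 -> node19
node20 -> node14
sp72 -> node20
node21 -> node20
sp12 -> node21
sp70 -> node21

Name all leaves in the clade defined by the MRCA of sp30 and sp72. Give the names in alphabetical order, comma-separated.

sp1, sp10, sp12, sp14, sp16, sp2, sp25, sp29, sp30, sp33, sp35, sp38, sp39, sp4, sp40, sp46, sp52, sp57, sp59, sp60, sp62, sp70, sp72

Tracing sp30: it sits inside (sp30,sp59).
Tracing sp72: it sits inside (sp72,(sp12,sp70)).
The smallest clade enclosing both is the whole tree (their MRCA is the root), so the answer is all 23 tips in alphabetical order.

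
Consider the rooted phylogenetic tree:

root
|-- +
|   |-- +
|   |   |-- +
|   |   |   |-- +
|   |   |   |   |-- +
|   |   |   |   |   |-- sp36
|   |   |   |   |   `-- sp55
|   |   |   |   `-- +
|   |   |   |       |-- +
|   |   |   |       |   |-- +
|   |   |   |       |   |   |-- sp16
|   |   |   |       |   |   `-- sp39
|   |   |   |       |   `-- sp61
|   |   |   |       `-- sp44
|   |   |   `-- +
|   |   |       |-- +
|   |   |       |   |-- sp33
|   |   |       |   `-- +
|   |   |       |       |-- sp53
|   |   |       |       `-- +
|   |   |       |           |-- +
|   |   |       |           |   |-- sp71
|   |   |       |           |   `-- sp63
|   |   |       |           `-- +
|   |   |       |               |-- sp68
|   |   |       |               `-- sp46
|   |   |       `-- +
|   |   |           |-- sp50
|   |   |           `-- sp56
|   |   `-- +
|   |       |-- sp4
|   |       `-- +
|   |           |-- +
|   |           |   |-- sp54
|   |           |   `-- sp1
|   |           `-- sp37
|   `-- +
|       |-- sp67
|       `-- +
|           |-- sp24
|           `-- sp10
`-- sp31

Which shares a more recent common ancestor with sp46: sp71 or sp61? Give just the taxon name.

The MRCA of sp46 and sp71 subtends ((sp71,sp63),(sp68,sp46)) (4 taxa).
The MRCA of sp46 and sp61 subtends (((sp36,sp55),(((sp16,sp39),sp61),sp44)),((sp33,(sp53,((sp71,sp63),(sp68,sp46)))),(sp50,sp56))) (14 taxa).
The first is nested inside the second, so sp46 shares a more recent common ancestor with sp71.

sp71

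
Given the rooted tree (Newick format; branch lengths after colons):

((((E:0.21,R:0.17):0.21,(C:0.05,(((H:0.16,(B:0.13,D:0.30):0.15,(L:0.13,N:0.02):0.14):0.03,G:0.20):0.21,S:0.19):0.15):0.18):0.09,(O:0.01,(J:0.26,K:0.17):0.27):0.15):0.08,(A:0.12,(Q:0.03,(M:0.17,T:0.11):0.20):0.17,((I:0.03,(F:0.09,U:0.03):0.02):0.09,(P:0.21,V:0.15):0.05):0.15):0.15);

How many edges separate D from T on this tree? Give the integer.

The MRCA of D and T is the root of the tree.
From D up to that node: 8 branches. From T up to the same node: 4 branches. Total: 8 + 4 = 12.

12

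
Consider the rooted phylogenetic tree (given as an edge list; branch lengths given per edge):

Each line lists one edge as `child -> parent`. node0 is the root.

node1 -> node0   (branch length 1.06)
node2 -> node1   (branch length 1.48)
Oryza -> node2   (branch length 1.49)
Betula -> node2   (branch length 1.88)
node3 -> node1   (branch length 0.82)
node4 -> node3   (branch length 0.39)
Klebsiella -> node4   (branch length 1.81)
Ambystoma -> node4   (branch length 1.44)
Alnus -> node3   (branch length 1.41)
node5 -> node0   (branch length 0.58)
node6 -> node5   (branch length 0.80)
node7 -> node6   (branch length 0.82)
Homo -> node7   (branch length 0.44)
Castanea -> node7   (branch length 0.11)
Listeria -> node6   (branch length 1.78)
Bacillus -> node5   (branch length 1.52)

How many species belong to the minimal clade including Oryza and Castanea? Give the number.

The MRCA of Oryza and Castanea is the root, so the clade is the entire tree.
That clade contains 9 terminal taxa: Alnus, Ambystoma, Bacillus, Betula, Castanea, Homo, Klebsiella, Listeria, Oryza.

9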